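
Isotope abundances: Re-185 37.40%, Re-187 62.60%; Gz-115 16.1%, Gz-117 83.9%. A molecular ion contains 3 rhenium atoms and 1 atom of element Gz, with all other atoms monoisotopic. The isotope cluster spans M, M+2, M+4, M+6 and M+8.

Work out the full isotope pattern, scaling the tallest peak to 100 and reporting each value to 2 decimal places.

Rhenium pattern (n=3): 0.05231362 : 0.26268713 : 0.43968487 : 0.24531438
Element Gz pattern (n=1): 0.1610 : 0.8390
Convolve the two distributions (both contribute in 2-u steps):
  M: 0.05231362×0.1610 = 0.008422
  M+2: 0.05231362×0.8390 + 0.26268713×0.1610 = 0.086184
  M+4: 0.26268713×0.8390 + 0.43968487×0.1610 = 0.291184
  M+6: 0.43968487×0.8390 + 0.24531438×0.1610 = 0.408391
  M+8: 0.24531438×0.8390 = 0.205819
Scale to base peak (0.408391) = 100: 2.06 : 21.10 : 71.30 : 100.00 : 50.40

2.06 : 21.10 : 71.30 : 100.00 : 50.40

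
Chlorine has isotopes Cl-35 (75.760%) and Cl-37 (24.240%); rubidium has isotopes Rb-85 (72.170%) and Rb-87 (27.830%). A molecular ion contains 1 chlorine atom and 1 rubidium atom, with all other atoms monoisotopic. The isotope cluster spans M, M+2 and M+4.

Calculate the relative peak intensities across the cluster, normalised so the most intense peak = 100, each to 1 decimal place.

100.0 : 70.6 : 12.3

Chlorine pattern (n=1): 0.7576 : 0.2424
Rubidium pattern (n=1): 0.7217 : 0.2783
Convolve the two distributions (both contribute in 2-u steps):
  M: 0.7576×0.7217 = 0.546760
  M+2: 0.7576×0.2783 + 0.2424×0.7217 = 0.385780
  M+4: 0.2424×0.2783 = 0.067460
Scale to base peak (0.546760) = 100: 100.0 : 70.6 : 12.3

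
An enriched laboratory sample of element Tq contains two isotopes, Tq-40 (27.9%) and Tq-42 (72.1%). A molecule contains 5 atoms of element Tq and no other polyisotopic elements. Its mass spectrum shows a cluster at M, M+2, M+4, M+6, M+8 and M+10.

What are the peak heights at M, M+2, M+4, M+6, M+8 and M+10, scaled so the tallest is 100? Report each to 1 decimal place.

Each Tq atom is independently Tq-40 (p = 0.279) or Tq-42 (q = 0.721); the cluster is the binomial expansion (p + q)^5.
P(M) = 0.279^5 = 0.001691
P(M+2) = 5 × 0.279^4 × 0.721^1 = 0.021843
P(M+4) = 10 × 0.279^3 × 0.721^2 = 0.112897
P(M+6) = 10 × 0.279^2 × 0.721^3 = 0.291752
P(M+8) = 5 × 0.279^1 × 0.721^4 = 0.376977
P(M+10) = 0.721^5 = 0.194839
The M+8 peak is largest (0.376977); scaling to 100 gives 0.4 : 5.8 : 29.9 : 77.4 : 100.0 : 51.7.

0.4 : 5.8 : 29.9 : 77.4 : 100.0 : 51.7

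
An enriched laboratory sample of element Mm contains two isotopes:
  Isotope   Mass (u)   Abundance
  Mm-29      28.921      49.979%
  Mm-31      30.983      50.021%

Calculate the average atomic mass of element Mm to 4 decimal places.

Average mass = Σ (abundance × isotope mass) = 0.49979 × 28.921 + 0.50021 × 30.983
= 14.45443 + 15.49801 = 29.95244 u

29.9524 u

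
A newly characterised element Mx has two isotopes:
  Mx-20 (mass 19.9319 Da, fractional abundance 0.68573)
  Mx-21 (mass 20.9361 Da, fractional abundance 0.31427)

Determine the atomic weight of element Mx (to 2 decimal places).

The abundance-weighted mean is 0.68573 × 19.9319 + 0.31427 × 20.9361
= 13.66790 + 6.57959 = 20.24749 Da

20.25 Da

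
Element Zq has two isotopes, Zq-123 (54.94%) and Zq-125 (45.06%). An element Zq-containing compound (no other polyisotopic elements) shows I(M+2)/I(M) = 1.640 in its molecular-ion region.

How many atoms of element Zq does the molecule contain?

For n independent Zq atoms, I(M+2)/I(M) = n · (abundance Zq-125) / (abundance Zq-123) = n · 0.4506/0.5494.
n = 1.640 × 0.5494/0.4506 = 2.00 ≈ 2

2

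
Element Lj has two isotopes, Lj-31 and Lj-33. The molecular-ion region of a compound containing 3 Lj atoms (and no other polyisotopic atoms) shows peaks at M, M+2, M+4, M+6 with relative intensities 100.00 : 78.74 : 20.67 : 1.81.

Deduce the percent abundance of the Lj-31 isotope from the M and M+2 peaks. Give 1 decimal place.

79.2%

Write p for the Lj-31 fraction. I(M+2)/I(M) = [C(3,1)·p^2·(1−p)] / p^3 = 3·(1−p)/p = 78.74/100.00 = 0.7874
(1−p)/p = 0.7874/3 = 0.2625  ⇒  p = 1/(1 + 0.2625) = 0.7921
Lj-31: 79.2%, Lj-33: 20.8%.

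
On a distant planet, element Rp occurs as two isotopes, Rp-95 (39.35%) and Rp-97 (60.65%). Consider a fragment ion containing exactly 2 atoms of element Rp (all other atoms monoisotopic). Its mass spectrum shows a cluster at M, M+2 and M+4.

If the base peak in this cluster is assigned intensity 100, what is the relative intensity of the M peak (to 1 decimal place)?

32.4

Term probabilities: M 0.1548, M+2 0.4773, M+4 0.3678. Base peak = M+2.
P(M+2) = C(2,1) × 0.3935^1 × 0.6065^1 = 2 × 0.3935 × 0.6065 = 0.477316 (base)
P(M) = C(2,0) × 0.3935^2 × 0.6065^0 = 1 × 0.15484225 × 1.0000 = 0.154842
Relative intensity = 0.154842 / 0.477316 × 100 = 32.4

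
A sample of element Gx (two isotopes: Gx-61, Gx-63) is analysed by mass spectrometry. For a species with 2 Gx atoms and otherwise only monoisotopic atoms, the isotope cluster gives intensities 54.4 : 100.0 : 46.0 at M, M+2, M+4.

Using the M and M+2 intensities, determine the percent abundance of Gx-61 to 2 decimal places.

If p is the fraction of Gx that is Gx-61, then I(M+2)/I(M) = [C(2,1)·p^1·(1−p)] / p^2 = 2·(1−p)/p = 100.0/54.4 = 1.8382
(1−p)/p = 1.8382/2 = 0.9191  ⇒  p = 1/(1 + 0.9191) = 0.5211
Gx-61: 52.11%, Gx-63: 47.89%.

52.11%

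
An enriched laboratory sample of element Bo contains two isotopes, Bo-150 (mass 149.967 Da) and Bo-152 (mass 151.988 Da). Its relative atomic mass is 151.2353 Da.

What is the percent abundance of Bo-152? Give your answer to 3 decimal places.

Writing the weighted mean with unknown fraction x of Bo-150:
149.967·x + 151.988·(1 − x) = 151.2353
(149.967 − 151.988)·x = 151.2353 − 151.988
x = -0.7527 / -2.021 = 0.37244 → 37.244% Bo-150, 62.756% Bo-152.

62.756%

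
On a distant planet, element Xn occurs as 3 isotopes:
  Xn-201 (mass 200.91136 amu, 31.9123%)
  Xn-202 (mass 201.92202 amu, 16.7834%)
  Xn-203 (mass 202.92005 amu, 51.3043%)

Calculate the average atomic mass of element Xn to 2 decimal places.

The abundance-weighted mean is 0.319123 × 200.91136 + 0.167834 × 201.92202 + 0.513043 × 202.92005
= 64.115436 + 33.889380 + 104.106711 = 202.111527 amu

202.11 amu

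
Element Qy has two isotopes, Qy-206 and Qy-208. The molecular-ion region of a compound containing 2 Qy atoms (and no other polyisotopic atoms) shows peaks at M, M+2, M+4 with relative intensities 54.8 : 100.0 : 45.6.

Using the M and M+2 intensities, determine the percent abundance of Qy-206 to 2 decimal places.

52.29%

Let p = fractional abundance of Qy-206. I(M+2)/I(M) = [C(2,1)·p^1·(1−p)] / p^2 = 2·(1−p)/p = 100.0/54.8 = 1.8248
(1−p)/p = 1.8248/2 = 0.9124  ⇒  p = 1/(1 + 0.9124) = 0.5229
Qy-206: 52.29%, Qy-208: 47.71%.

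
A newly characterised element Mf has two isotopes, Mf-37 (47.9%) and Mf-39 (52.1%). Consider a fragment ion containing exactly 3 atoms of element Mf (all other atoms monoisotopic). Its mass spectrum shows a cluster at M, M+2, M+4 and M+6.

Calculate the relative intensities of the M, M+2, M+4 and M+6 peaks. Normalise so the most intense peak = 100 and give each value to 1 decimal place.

Each Mf atom is independently Mf-37 (p = 0.479) or Mf-39 (q = 0.521); the cluster is the binomial expansion (p + q)^3.
P(M) = 0.479^3 = 0.109902
P(M+2) = 3 × 0.479^2 × 0.521^1 = 0.358616
P(M+4) = 3 × 0.479^1 × 0.521^2 = 0.390061
P(M+6) = 0.521^3 = 0.141421
The M+4 peak is largest (0.390061); scaling to 100 gives 28.2 : 91.9 : 100.0 : 36.3.

28.2 : 91.9 : 100.0 : 36.3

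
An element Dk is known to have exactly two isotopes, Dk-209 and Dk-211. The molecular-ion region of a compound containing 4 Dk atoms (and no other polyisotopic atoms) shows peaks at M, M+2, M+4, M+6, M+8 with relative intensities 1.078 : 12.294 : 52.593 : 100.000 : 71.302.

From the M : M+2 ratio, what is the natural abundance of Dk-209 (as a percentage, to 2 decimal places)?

Let p = fractional abundance of Dk-209. I(M+2)/I(M) = [C(4,1)·p^3·(1−p)] / p^4 = 4·(1−p)/p = 12.294/1.078 = 11.4045
(1−p)/p = 11.4045/4 = 2.8511  ⇒  p = 1/(1 + 2.8511) = 0.2597
Dk-209: 25.97%, Dk-211: 74.03%.

25.97%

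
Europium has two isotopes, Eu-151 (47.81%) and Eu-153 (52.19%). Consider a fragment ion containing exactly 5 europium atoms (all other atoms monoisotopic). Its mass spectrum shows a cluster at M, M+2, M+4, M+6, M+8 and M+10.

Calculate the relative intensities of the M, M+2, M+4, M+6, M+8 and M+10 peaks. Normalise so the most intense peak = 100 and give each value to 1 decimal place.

7.7 : 42.0 : 91.6 : 100.0 : 54.6 : 11.9

Each Eu atom is independently Eu-151 (p = 0.4781) or Eu-153 (q = 0.5219); the cluster is the binomial expansion (p + q)^5.
P(M) = 0.4781^5 = 0.024980
P(M+2) = 5 × 0.4781^4 × 0.5219^1 = 0.136343
P(M+4) = 10 × 0.4781^3 × 0.5219^2 = 0.297667
P(M+6) = 10 × 0.4781^2 × 0.5219^3 = 0.324937
P(M+8) = 5 × 0.4781^1 × 0.5219^4 = 0.177353
P(M+10) = 0.5219^5 = 0.038720
The M+6 peak is largest (0.324937); scaling to 100 gives 7.7 : 42.0 : 91.6 : 100.0 : 54.6 : 11.9.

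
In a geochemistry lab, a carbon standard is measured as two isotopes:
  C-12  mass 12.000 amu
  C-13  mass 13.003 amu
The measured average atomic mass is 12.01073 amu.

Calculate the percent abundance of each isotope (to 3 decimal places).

C-12: 98.930%, C-13: 1.070%

Let x be the fractional abundance of C-12; then C-13 has abundance 1 − x.
12.000·x + 13.003·(1 − x) = 12.01073
(12.000 − 13.003)·x = 12.01073 − 13.003
x = -0.99227 / -1.003 = 0.98930 → 98.930% C-12, 1.070% C-13.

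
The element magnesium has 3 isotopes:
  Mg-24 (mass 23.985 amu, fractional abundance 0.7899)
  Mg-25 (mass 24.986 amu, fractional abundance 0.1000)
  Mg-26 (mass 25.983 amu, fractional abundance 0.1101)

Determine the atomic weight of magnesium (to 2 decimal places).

The abundance-weighted mean is 0.7899 × 23.985 + 0.1000 × 24.986 + 0.1101 × 25.983
= 18.9458 + 2.4986 + 2.8607 = 24.3051 amu

24.31 amu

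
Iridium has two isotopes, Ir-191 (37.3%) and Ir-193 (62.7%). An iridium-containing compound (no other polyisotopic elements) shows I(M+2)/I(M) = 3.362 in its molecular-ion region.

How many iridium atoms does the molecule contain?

2

For n independent Ir atoms, I(M+2)/I(M) = n · (abundance Ir-193) / (abundance Ir-191) = n · 0.627/0.373.
n = 3.362 × 0.373/0.627 = 2.00 ≈ 2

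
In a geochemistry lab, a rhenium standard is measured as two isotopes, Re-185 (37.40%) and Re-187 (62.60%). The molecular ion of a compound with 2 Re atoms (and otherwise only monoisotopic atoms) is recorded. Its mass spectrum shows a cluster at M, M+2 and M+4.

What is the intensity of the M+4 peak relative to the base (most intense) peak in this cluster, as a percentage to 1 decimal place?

(0.3740 + 0.6260)^2 gives M 0.1399, M+2 0.4682, M+4 0.3919; the largest is M+2.
P(M+2) = C(2,1) × 0.3740^1 × 0.6260^1 = 2 × 0.3740 × 0.6260 = 0.468248 (base)
P(M+4) = C(2,2) × 0.3740^0 × 0.6260^2 = 1 × 1.0000 × 0.391876 = 0.391876
Relative intensity = 0.391876 / 0.468248 × 100 = 83.7

83.7%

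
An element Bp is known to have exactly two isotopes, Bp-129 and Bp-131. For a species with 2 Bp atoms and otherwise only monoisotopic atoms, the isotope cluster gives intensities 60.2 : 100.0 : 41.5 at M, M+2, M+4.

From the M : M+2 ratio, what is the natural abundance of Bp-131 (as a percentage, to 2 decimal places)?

Write p for the Bp-129 fraction. I(M+2)/I(M) = [C(2,1)·p^1·(1−p)] / p^2 = 2·(1−p)/p = 100.0/60.2 = 1.6611
(1−p)/p = 1.6611/2 = 0.8306  ⇒  p = 1/(1 + 0.8306) = 0.5463
Bp-129: 54.63%, Bp-131: 45.37%.

45.37%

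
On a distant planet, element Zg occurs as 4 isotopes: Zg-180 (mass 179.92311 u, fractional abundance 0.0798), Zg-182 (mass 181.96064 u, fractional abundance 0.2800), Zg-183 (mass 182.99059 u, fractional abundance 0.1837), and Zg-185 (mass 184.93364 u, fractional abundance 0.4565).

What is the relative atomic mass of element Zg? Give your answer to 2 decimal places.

183.34 u

Weight each isotope mass by its fractional abundance: 0.0798 × 179.92311 + 0.2800 × 181.96064 + 0.1837 × 182.99059 + 0.4565 × 184.93364
= 14.357864 + 50.948979 + 33.615371 + 84.422207 = 183.344421 u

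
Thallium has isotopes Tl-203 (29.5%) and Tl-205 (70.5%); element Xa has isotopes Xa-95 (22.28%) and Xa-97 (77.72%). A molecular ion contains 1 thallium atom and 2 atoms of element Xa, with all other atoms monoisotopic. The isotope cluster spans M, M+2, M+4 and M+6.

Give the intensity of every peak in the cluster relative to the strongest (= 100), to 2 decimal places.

Thallium pattern (n=1): 0.2950 : 0.7050
Element Xa pattern (n=2): 0.04963984 : 0.34632032 : 0.60403984
Convolve the two distributions (both contribute in 2-u steps):
  M: 0.2950×0.04963984 = 0.014644
  M+2: 0.2950×0.34632032 + 0.7050×0.04963984 = 0.137161
  M+4: 0.2950×0.60403984 + 0.7050×0.34632032 = 0.422348
  M+6: 0.7050×0.60403984 = 0.425848
Scale to base peak (0.425848) = 100: 3.44 : 32.21 : 99.18 : 100.00

3.44 : 32.21 : 99.18 : 100.00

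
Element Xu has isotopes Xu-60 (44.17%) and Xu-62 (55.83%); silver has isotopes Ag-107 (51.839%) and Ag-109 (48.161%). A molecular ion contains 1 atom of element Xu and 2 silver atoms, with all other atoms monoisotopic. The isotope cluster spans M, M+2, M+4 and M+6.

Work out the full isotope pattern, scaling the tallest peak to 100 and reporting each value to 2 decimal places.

31.14 : 97.21 : 100.00 : 33.97

Element Xu pattern (n=1): 0.4417 : 0.5583
Silver pattern (n=2): 0.26872819 : 0.49932362 : 0.23194819
Convolve the two distributions (both contribute in 2-u steps):
  M: 0.4417×0.26872819 = 0.118697
  M+2: 0.4417×0.49932362 + 0.5583×0.26872819 = 0.370582
  M+4: 0.4417×0.23194819 + 0.5583×0.49932362 = 0.381224
  M+6: 0.5583×0.23194819 = 0.129497
Scale to base peak (0.381224) = 100: 31.14 : 97.21 : 100.00 : 33.97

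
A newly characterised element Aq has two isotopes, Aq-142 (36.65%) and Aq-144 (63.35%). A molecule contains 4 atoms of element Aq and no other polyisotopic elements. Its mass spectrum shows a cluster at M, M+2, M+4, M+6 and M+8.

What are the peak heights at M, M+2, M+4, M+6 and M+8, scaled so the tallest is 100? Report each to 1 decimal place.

4.8 : 33.5 : 86.8 : 100.0 : 43.2

The 4 Aq atoms are independent, so intensities follow the terms of (0.3665 + 0.6335)^4.
P(M) = 0.3665^4 = 0.018042
P(M+2) = 4 × 0.3665^3 × 0.6335^1 = 0.124747
P(M+4) = 6 × 0.3665^2 × 0.6335^2 = 0.323439
P(M+6) = 4 × 0.3665^1 × 0.6335^3 = 0.372712
P(M+8) = 0.6335^4 = 0.161060
The M+6 peak is largest (0.372712); scaling to 100 gives 4.8 : 33.5 : 86.8 : 100.0 : 43.2.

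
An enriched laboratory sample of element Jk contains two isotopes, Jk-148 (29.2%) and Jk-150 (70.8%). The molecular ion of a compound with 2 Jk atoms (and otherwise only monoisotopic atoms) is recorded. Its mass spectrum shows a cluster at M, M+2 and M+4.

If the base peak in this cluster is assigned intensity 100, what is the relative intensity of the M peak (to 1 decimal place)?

(0.292 + 0.708)^2 gives M 0.0853, M+2 0.4135, M+4 0.5013; the largest is M+4.
P(M+4) = C(2,2) × 0.292^0 × 0.708^2 = 1 × 1.0000 × 0.501264 = 0.501264 (base)
P(M) = C(2,0) × 0.292^2 × 0.708^0 = 1 × 0.085264 × 1.0000 = 0.085264
Relative intensity = 0.085264 / 0.501264 × 100 = 17.0

17.0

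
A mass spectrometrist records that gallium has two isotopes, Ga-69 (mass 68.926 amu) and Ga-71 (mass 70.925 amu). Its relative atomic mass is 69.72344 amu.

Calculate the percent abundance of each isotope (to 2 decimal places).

Ga-69: 60.11%, Ga-71: 39.89%

Let x be the fractional abundance of Ga-69; then Ga-71 has abundance 1 − x.
68.926·x + 70.925·(1 − x) = 69.72344
(68.926 − 70.925)·x = 69.72344 − 70.925
x = -1.20156 / -1.999 = 0.60108 → 60.11% Ga-69, 39.89% Ga-71.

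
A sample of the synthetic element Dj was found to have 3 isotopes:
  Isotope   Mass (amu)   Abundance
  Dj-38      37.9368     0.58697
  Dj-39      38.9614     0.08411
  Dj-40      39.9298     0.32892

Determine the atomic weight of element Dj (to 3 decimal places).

Ar = Σ fᵢ·mᵢ = 0.58697 × 37.9368 + 0.08411 × 38.9614 + 0.32892 × 39.9298
= 22.26776 + 3.27704 + 13.13371 = 38.67851 amu

38.679 amu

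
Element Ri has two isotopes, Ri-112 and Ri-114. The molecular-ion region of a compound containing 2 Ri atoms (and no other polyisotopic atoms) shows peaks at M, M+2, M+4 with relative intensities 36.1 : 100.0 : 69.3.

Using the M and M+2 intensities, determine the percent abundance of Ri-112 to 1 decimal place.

Let p = fractional abundance of Ri-112. I(M+2)/I(M) = [C(2,1)·p^1·(1−p)] / p^2 = 2·(1−p)/p = 100.0/36.1 = 2.7701
(1−p)/p = 2.7701/2 = 1.3850  ⇒  p = 1/(1 + 1.3850) = 0.4193
Ri-112: 41.9%, Ri-114: 58.1%.

41.9%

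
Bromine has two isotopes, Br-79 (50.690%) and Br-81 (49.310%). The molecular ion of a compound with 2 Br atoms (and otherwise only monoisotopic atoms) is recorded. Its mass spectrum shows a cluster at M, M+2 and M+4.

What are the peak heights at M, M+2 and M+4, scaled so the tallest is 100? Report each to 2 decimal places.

51.40 : 100.00 : 48.64

Each Br atom is independently Br-79 (p = 0.50690) or Br-81 (q = 0.49310); the cluster is the binomial expansion (p + q)^2.
P(M) = 0.50690^2 = 0.256948
P(M+2) = 2 × 0.50690^1 × 0.49310^1 = 0.499905
P(M+4) = 0.49310^2 = 0.243148
The M+2 peak is largest (0.499905); scaling to 100 gives 51.40 : 100.00 : 48.64.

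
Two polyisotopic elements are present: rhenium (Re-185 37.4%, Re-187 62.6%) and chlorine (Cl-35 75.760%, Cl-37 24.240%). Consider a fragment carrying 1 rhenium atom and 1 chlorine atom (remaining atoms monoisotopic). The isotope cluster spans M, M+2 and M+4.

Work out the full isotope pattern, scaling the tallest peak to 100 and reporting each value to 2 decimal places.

50.16 : 100.00 : 26.86

Rhenium pattern (n=1): 0.3740 : 0.6260
Chlorine pattern (n=1): 0.7576 : 0.2424
Convolve the two distributions (both contribute in 2-u steps):
  M: 0.3740×0.7576 = 0.283342
  M+2: 0.3740×0.2424 + 0.6260×0.7576 = 0.564915
  M+4: 0.6260×0.2424 = 0.151742
Scale to base peak (0.564915) = 100: 50.16 : 100.00 : 26.86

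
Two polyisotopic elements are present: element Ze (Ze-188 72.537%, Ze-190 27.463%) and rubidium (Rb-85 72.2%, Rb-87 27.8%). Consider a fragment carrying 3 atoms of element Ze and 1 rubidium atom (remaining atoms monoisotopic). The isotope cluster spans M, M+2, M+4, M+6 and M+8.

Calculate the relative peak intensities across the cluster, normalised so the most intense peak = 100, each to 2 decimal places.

65.75 : 100.00 : 57.03 : 14.46 : 1.37

Element Ze pattern (n=3): 0.38166187 : 0.43349931 : 0.16412578 : 0.02071304
Rubidium pattern (n=1): 0.7220 : 0.2780
Convolve the two distributions (both contribute in 2-u steps):
  M: 0.38166187×0.7220 = 0.275560
  M+2: 0.38166187×0.2780 + 0.43349931×0.7220 = 0.419089
  M+4: 0.43349931×0.2780 + 0.16412578×0.7220 = 0.239012
  M+6: 0.16412578×0.2780 + 0.02071304×0.7220 = 0.060582
  M+8: 0.02071304×0.2780 = 0.005758
Scale to base peak (0.419089) = 100: 65.75 : 100.00 : 57.03 : 14.46 : 1.37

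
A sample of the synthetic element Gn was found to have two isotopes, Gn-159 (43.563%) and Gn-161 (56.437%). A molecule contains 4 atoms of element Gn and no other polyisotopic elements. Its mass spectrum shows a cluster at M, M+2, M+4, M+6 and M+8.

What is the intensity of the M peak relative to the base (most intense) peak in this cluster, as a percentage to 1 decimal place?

9.9%

(0.43563 + 0.56437)^4 gives M 0.0360, M+2 0.1866, M+4 0.3627, M+6 0.3132, M+8 0.1015; the largest is M+4.
P(M+4) = C(4,2) × 0.43563^2 × 0.56437^2 = 6 × 0.1897735 × 0.3185135 = 0.362673 (base)
P(M) = C(4,0) × 0.43563^4 × 0.56437^0 = 1 × 0.03601398 × 1.0000 = 0.036014
Relative intensity = 0.036014 / 0.362673 × 100 = 9.9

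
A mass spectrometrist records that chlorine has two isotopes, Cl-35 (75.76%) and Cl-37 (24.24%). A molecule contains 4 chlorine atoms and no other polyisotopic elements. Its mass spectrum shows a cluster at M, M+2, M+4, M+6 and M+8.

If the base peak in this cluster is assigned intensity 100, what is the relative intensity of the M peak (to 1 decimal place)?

Binomial terms of (0.7576 + 0.2424)^4: M 0.3294, M+2 0.4216, M+4 0.2023, M+6 0.0432, M+8 0.0035 → M+2 is the base peak.
P(M+2) = C(4,1) × 0.7576^3 × 0.2424^1 = 4 × 0.4348304 × 0.2424 = 0.421612 (base)
P(M) = C(4,0) × 0.7576^4 × 0.2424^0 = 1 × 0.32942751 × 1.0000 = 0.329428
Relative intensity = 0.329428 / 0.421612 × 100 = 78.1

78.1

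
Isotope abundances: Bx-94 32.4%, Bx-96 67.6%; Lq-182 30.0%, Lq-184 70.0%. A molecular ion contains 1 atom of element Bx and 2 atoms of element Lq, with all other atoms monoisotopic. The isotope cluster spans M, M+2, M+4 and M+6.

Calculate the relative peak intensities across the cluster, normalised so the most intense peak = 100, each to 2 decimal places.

6.59 : 44.48 : 100.00 : 74.83

Element Bx pattern (n=1): 0.3240 : 0.6760
Element Lq pattern (n=2): 0.0900 : 0.4200 : 0.4900
Convolve the two distributions (both contribute in 2-u steps):
  M: 0.3240×0.0900 = 0.029160
  M+2: 0.3240×0.4200 + 0.6760×0.0900 = 0.196920
  M+4: 0.3240×0.4900 + 0.6760×0.4200 = 0.442680
  M+6: 0.6760×0.4900 = 0.331240
Scale to base peak (0.442680) = 100: 6.59 : 44.48 : 100.00 : 74.83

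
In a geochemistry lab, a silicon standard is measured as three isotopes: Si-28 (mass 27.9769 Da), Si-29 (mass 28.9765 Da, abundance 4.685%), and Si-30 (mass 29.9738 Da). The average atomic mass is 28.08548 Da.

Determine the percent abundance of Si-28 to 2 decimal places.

92.22%

The remaining 95.315% is split between Si-28 (fraction x) and Si-30 (fraction 0.95315 − x).
Substituting: 27.9769x + 29.9738(0.95315 − x) = 26.727930975
(27.9769 − 29.9738)x = -1.841596495  ⇒  x = 0.92223, y = 0.03092
Si-28: 92.22%, Si-30: 3.09%.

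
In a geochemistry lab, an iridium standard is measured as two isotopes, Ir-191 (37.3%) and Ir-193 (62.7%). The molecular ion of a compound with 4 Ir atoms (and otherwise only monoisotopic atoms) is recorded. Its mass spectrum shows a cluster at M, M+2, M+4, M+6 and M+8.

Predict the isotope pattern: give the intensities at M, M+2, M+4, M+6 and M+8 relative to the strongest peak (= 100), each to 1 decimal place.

5.3 : 35.4 : 89.2 : 100.0 : 42.0

The 4 Ir atoms are independent, so intensities follow the terms of (0.373 + 0.627)^4.
P(M) = 0.373^4 = 0.019357
P(M+2) = 4 × 0.373^3 × 0.627^1 = 0.130153
P(M+4) = 6 × 0.373^2 × 0.627^2 = 0.328174
P(M+6) = 4 × 0.373^1 × 0.627^3 = 0.367766
P(M+8) = 0.627^4 = 0.154550
The M+6 peak is largest (0.367766); scaling to 100 gives 5.3 : 35.4 : 89.2 : 100.0 : 42.0.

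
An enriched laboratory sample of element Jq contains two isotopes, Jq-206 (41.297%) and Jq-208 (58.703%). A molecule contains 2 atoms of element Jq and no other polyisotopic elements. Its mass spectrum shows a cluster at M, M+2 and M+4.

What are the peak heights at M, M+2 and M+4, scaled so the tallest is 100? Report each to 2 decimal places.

35.17 : 100.00 : 71.07

Expanding (0.41297 + 0.58703)^2:
P(M) = 0.41297^2 = 0.170544
P(M+2) = 2 × 0.41297^1 × 0.58703^1 = 0.484852
P(M+4) = 0.58703^2 = 0.344604
The M+2 peak is largest (0.484852); scaling to 100 gives 35.17 : 100.00 : 71.07.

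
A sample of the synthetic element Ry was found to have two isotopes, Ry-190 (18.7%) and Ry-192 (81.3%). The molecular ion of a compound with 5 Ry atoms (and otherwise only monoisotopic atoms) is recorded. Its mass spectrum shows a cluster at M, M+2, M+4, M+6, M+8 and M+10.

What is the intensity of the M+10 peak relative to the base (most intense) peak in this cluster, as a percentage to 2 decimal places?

86.95%

Binomial terms of (0.187 + 0.813)^5: M 0.0002, M+2 0.0050, M+4 0.0432, M+6 0.1879, M+8 0.4085, M+10 0.3552 → M+8 is the base peak.
P(M+8) = C(5,4) × 0.187^1 × 0.813^4 = 5 × 0.1870 × 0.43688002 = 0.408483 (base)
P(M+10) = C(5,5) × 0.187^0 × 0.813^5 = 1 × 1.0000 × 0.35518346 = 0.355183
Relative intensity = 0.355183 / 0.408483 × 100 = 86.95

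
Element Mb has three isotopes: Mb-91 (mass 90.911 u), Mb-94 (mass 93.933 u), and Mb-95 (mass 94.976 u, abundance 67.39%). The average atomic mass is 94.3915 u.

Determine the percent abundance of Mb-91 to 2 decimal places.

Let x and y be the fractions of Mb-91 and Mb-94. Then x + y = 1 − 0.6739 = 0.3261 and 90.911x + 93.933y = 94.3915 − 0.6739×94.976 = 30.3871736.
Substituting: 90.911x + 93.933(0.3261 − x) = 30.3871736
(90.911 − 93.933)x = -0.2443777  ⇒  x = 0.08087, y = 0.24523
Mb-91: 8.09%, Mb-94: 24.52%.

8.09%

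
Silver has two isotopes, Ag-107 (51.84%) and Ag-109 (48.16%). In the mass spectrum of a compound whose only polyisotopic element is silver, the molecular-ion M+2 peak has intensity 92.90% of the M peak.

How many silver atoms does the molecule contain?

For n independent Ag atoms, I(M+2)/I(M) = n · (abundance Ag-109) / (abundance Ag-107) = n · 0.4816/0.5184.
n = 0.9290 × 0.5184/0.4816 = 1.00 ≈ 1

1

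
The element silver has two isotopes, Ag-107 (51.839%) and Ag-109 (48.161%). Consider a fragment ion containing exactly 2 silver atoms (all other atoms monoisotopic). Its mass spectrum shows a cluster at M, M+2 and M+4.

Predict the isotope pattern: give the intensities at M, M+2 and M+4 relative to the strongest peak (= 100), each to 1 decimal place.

The 2 Ag atoms are independent, so intensities follow the terms of (0.51839 + 0.48161)^2.
P(M) = 0.51839^2 = 0.268728
P(M+2) = 2 × 0.51839^1 × 0.48161^1 = 0.499324
P(M+4) = 0.48161^2 = 0.231948
The M+2 peak is largest (0.499324); scaling to 100 gives 53.8 : 100.0 : 46.5.

53.8 : 100.0 : 46.5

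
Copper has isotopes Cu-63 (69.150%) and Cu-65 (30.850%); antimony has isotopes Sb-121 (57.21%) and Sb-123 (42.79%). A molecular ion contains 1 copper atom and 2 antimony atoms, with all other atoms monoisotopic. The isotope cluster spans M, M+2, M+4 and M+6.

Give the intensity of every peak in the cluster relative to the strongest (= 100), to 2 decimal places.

Copper pattern (n=1): 0.6915 : 0.3085
Antimony pattern (n=2): 0.32729841 : 0.48960318 : 0.18309841
Convolve the two distributions (both contribute in 2-u steps):
  M: 0.6915×0.32729841 = 0.226327
  M+2: 0.6915×0.48960318 + 0.3085×0.32729841 = 0.439532
  M+4: 0.6915×0.18309841 + 0.3085×0.48960318 = 0.277655
  M+6: 0.3085×0.18309841 = 0.056486
Scale to base peak (0.439532) = 100: 51.49 : 100.00 : 63.17 : 12.85

51.49 : 100.00 : 63.17 : 12.85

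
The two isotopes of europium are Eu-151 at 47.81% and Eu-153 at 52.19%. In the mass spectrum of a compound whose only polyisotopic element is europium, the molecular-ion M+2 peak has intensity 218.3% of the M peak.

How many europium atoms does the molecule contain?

The M+2/M ratio from n Eu atoms is n · q/p = n · 0.5219/0.4781.
n = 2.183 × 0.4781/0.5219 = 2.00 ≈ 2

2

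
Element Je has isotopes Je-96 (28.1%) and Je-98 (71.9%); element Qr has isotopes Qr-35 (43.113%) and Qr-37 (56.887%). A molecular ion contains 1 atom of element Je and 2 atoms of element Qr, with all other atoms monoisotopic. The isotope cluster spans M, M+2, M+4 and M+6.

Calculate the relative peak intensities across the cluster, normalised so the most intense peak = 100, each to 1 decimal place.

Element Je pattern (n=1): 0.2810 : 0.7190
Element Qr pattern (n=2): 0.18587308 : 0.49051385 : 0.32361308
Convolve the two distributions (both contribute in 2-u steps):
  M: 0.2810×0.18587308 = 0.052230
  M+2: 0.2810×0.49051385 + 0.7190×0.18587308 = 0.271477
  M+4: 0.2810×0.32361308 + 0.7190×0.49051385 = 0.443615
  M+6: 0.7190×0.32361308 = 0.232678
Scale to base peak (0.443615) = 100: 11.8 : 61.2 : 100.0 : 52.5

11.8 : 61.2 : 100.0 : 52.5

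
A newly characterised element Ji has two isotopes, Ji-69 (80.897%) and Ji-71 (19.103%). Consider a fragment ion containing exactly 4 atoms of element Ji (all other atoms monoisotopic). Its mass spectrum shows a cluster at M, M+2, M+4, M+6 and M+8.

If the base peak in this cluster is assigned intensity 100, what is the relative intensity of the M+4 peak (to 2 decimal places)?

33.46

(0.80897 + 0.19103)^4 gives M 0.4283, M+2 0.4045, M+4 0.1433, M+6 0.0226, M+8 0.0013; the largest is M.
P(M) = C(4,0) × 0.80897^4 × 0.19103^0 = 1 × 0.42828185 × 1.0000 = 0.428282 (base)
P(M+4) = C(4,2) × 0.80897^2 × 0.19103^2 = 6 × 0.65443246 × 0.03649246 = 0.143291
Relative intensity = 0.143291 / 0.428282 × 100 = 33.46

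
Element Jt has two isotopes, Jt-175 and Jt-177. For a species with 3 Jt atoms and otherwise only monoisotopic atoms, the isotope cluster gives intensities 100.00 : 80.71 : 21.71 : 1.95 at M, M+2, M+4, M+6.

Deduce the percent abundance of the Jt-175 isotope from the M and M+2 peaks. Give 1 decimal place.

If p is the fraction of Jt that is Jt-175, then I(M+2)/I(M) = [C(3,1)·p^2·(1−p)] / p^3 = 3·(1−p)/p = 80.71/100.00 = 0.8071
(1−p)/p = 0.8071/3 = 0.2690  ⇒  p = 1/(1 + 0.2690) = 0.7880
Jt-175: 78.8%, Jt-177: 21.2%.

78.8%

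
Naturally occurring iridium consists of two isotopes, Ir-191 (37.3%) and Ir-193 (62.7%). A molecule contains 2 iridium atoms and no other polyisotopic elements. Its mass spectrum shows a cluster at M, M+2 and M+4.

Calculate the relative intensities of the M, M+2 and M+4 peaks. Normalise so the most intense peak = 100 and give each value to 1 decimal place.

Each Ir atom is independently Ir-191 (p = 0.373) or Ir-193 (q = 0.627); the cluster is the binomial expansion (p + q)^2.
P(M) = 0.373^2 = 0.139129
P(M+2) = 2 × 0.373^1 × 0.627^1 = 0.467742
P(M+4) = 0.627^2 = 0.393129
The M+2 peak is largest (0.467742); scaling to 100 gives 29.7 : 100.0 : 84.0.

29.7 : 100.0 : 84.0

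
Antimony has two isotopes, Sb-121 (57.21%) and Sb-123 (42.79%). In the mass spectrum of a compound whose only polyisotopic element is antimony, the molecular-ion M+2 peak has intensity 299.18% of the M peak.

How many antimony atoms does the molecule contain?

For n independent Sb atoms, I(M+2)/I(M) = n · (abundance Sb-123) / (abundance Sb-121) = n · 0.4279/0.5721.
n = 2.9918 × 0.5721/0.4279 = 4.00 ≈ 4

4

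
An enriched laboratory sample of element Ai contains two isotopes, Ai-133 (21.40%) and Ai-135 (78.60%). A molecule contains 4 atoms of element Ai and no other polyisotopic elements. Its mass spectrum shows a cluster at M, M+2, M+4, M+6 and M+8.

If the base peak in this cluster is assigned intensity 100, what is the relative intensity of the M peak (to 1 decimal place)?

0.5

(0.2140 + 0.7860)^4 gives M 0.0021, M+2 0.0308, M+4 0.1698, M+6 0.4157, M+8 0.3817; the largest is M+6.
P(M+6) = C(4,3) × 0.2140^1 × 0.7860^3 = 4 × 0.2140 × 0.48558766 = 0.415663 (base)
P(M) = C(4,0) × 0.2140^4 × 0.7860^0 = 1 × 0.00209727 × 1.0000 = 0.002097
Relative intensity = 0.002097 / 0.415663 × 100 = 0.5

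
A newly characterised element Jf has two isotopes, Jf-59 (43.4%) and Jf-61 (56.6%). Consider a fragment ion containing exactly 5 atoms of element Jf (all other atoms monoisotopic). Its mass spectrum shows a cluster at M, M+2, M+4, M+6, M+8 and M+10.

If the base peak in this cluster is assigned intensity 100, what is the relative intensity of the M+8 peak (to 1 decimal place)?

65.2

(0.434 + 0.566)^5 gives M 0.0154, M+2 0.1004, M+4 0.2619, M+6 0.3415, M+8 0.2227, M+10 0.0581; the largest is M+6.
P(M+6) = C(5,3) × 0.434^2 × 0.566^3 = 10 × 0.188356 × 0.1813215 = 0.341530 (base)
P(M+8) = C(5,4) × 0.434^1 × 0.566^4 = 5 × 0.4340 × 0.10262797 = 0.222703
Relative intensity = 0.222703 / 0.341530 × 100 = 65.2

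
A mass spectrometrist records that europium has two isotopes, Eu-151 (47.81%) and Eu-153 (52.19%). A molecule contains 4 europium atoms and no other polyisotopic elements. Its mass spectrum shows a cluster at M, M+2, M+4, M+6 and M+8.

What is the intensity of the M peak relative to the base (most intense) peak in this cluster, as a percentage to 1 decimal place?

(0.4781 + 0.5219)^4 gives M 0.0522, M+2 0.2281, M+4 0.3736, M+6 0.2719, M+8 0.0742; the largest is M+4.
P(M+4) = C(4,2) × 0.4781^2 × 0.5219^2 = 6 × 0.22857961 × 0.27237961 = 0.373563 (base)
P(M) = C(4,0) × 0.4781^4 × 0.5219^0 = 1 × 0.05224864 × 1.0000 = 0.052249
Relative intensity = 0.052249 / 0.373563 × 100 = 14.0

14.0%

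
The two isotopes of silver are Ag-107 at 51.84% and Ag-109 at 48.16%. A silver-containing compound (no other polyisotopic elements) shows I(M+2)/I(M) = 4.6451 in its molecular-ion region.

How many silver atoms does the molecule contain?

With n Ag atoms, P(M+2)/P(M) = C(n,1)·p^(n−1)q / p^n = n·q/p = n · 0.4816/0.5184.
n = 4.6451 × 0.5184/0.4816 = 5.00 ≈ 5

5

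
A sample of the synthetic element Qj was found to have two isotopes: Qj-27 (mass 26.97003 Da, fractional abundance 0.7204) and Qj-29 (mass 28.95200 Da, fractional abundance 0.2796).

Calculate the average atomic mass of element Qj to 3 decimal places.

Weight each isotope mass by its fractional abundance: 0.7204 × 26.97003 + 0.2796 × 28.95200
= 19.429210 + 8.094979 = 27.524189 Da

27.524 Da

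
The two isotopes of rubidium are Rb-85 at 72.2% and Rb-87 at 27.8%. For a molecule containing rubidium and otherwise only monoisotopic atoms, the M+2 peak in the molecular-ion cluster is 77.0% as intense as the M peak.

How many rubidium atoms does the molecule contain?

2

With n Rb atoms, P(M+2)/P(M) = C(n,1)·p^(n−1)q / p^n = n·q/p = n · 0.278/0.722.
n = 0.770 × 0.722/0.278 = 2.00 ≈ 2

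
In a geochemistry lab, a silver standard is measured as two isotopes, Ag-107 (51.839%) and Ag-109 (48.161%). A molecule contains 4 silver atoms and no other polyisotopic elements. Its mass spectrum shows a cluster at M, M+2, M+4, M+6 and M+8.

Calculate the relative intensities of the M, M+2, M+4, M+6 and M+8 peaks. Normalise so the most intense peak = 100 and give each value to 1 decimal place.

19.3 : 71.8 : 100.0 : 61.9 : 14.4

Each Ag atom is independently Ag-107 (p = 0.51839) or Ag-109 (q = 0.48161); the cluster is the binomial expansion (p + q)^4.
P(M) = 0.51839^4 = 0.072215
P(M+2) = 4 × 0.51839^3 × 0.48161^1 = 0.268365
P(M+4) = 6 × 0.51839^2 × 0.48161^2 = 0.373986
P(M+6) = 4 × 0.51839^1 × 0.48161^3 = 0.231634
P(M+8) = 0.48161^4 = 0.053800
The M+4 peak is largest (0.373986); scaling to 100 gives 19.3 : 71.8 : 100.0 : 61.9 : 14.4.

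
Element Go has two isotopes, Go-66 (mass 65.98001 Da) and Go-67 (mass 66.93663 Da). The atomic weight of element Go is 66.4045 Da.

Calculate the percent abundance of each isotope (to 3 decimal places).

With x = fraction of Go-66 (so Go-67 is 1 − x):
65.98001·x + 66.93663·(1 − x) = 66.4045
(65.98001 − 66.93663)·x = 66.4045 − 66.93663
x = -0.53213 / -0.95662 = 0.55626 → 55.626% Go-66, 44.374% Go-67.

Go-66: 55.626%, Go-67: 44.374%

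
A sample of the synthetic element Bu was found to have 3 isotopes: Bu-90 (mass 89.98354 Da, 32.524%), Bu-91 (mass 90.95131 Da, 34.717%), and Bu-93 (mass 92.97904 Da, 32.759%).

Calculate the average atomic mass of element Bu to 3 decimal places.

91.301 Da

Average mass = Σ (abundance × isotope mass) = 0.32524 × 89.98354 + 0.34717 × 90.95131 + 0.32759 × 92.97904
= 29.266247 + 31.575566 + 30.459004 = 91.300817 Da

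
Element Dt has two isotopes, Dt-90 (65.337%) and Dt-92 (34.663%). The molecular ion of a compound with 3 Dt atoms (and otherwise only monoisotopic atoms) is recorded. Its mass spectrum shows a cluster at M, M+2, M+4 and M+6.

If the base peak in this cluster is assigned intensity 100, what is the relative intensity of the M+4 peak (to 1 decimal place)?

53.1

Binomial terms of (0.65337 + 0.34663)^3: M 0.2789, M+2 0.4439, M+4 0.2355, M+6 0.0416 → M+2 is the base peak.
P(M+2) = C(3,1) × 0.65337^2 × 0.34663^1 = 3 × 0.42689236 × 0.34663 = 0.443921 (base)
P(M+4) = C(3,2) × 0.65337^1 × 0.34663^2 = 3 × 0.65337 × 0.12015236 = 0.235512
Relative intensity = 0.235512 / 0.443921 × 100 = 53.1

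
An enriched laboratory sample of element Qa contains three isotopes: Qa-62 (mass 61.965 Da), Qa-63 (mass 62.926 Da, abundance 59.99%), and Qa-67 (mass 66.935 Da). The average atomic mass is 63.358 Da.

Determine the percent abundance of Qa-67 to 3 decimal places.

16.428%

Let x and y be the fractions of Qa-62 and Qa-67. Then x + y = 1 − 0.5999 = 0.4001 and 61.965x + 66.935y = 63.358 − 0.5999×62.926 = 25.6086926.
Substituting: 61.965x + 66.935(0.4001 − x) = 25.6086926
(61.965 − 66.935)x = -1.1720009  ⇒  x = 0.23582, y = 0.16428
Qa-62: 23.582%, Qa-67: 16.428%.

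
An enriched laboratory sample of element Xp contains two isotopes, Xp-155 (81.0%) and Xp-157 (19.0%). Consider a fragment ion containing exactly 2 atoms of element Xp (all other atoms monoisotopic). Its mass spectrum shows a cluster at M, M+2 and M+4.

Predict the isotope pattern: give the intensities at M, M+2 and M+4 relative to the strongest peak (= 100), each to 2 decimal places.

Each Xp atom is independently Xp-155 (p = 0.810) or Xp-157 (q = 0.190); the cluster is the binomial expansion (p + q)^2.
P(M) = 0.810^2 = 0.656100
P(M+2) = 2 × 0.810^1 × 0.190^1 = 0.307800
P(M+4) = 0.190^2 = 0.036100
The M peak is largest (0.656100); scaling to 100 gives 100.00 : 46.91 : 5.50.

100.00 : 46.91 : 5.50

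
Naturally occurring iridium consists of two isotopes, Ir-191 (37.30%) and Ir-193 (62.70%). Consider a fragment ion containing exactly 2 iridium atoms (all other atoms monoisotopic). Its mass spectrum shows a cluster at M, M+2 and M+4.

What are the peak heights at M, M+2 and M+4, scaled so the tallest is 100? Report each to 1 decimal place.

29.7 : 100.0 : 84.0

Expanding (0.3730 + 0.6270)^2:
P(M) = 0.3730^2 = 0.139129
P(M+2) = 2 × 0.3730^1 × 0.6270^1 = 0.467742
P(M+4) = 0.6270^2 = 0.393129
The M+2 peak is largest (0.467742); scaling to 100 gives 29.7 : 100.0 : 84.0.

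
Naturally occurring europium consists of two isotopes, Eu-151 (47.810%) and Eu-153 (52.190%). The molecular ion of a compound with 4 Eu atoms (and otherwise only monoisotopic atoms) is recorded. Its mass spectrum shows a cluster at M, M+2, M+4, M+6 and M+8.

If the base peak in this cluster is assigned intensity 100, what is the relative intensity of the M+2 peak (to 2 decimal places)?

61.07

Binomial terms of (0.47810 + 0.52190)^4: M 0.0522, M+2 0.2281, M+4 0.3736, M+6 0.2719, M+8 0.0742 → M+4 is the base peak.
P(M+4) = C(4,2) × 0.47810^2 × 0.52190^2 = 6 × 0.22857961 × 0.27237961 = 0.373563 (base)
P(M+2) = C(4,1) × 0.47810^3 × 0.52190^1 = 4 × 0.10928391 × 0.5219 = 0.228141
Relative intensity = 0.228141 / 0.373563 × 100 = 61.07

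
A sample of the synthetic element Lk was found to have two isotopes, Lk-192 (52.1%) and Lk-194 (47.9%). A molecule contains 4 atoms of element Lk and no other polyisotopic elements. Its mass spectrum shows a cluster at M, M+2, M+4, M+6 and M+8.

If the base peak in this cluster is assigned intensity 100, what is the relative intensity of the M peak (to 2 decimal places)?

19.72

Binomial terms of (0.521 + 0.479)^4: M 0.0737, M+2 0.2710, M+4 0.3737, M+6 0.2290, M+8 0.0526 → M+4 is the base peak.
P(M+4) = C(4,2) × 0.521^2 × 0.479^2 = 6 × 0.271441 × 0.229441 = 0.373678 (base)
P(M) = C(4,0) × 0.521^4 × 0.479^0 = 1 × 0.07368022 × 1.0000 = 0.073680
Relative intensity = 0.073680 / 0.373678 × 100 = 19.72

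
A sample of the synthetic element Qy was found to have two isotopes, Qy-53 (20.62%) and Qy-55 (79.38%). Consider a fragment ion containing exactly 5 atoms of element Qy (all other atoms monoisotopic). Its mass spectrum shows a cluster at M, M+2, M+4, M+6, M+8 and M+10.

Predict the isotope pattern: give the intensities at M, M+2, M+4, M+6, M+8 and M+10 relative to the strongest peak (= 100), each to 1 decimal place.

Expanding (0.2062 + 0.7938)^5:
P(M) = 0.2062^5 = 0.000373
P(M+2) = 5 × 0.2062^4 × 0.7938^1 = 0.007175
P(M+4) = 10 × 0.2062^3 × 0.7938^2 = 0.055244
P(M+6) = 10 × 0.2062^2 × 0.7938^3 = 0.212672
P(M+8) = 5 × 0.2062^1 × 0.7938^4 = 0.409358
P(M+10) = 0.7938^5 = 0.315178
The M+8 peak is largest (0.409358); scaling to 100 gives 0.1 : 1.8 : 13.5 : 52.0 : 100.0 : 77.0.

0.1 : 1.8 : 13.5 : 52.0 : 100.0 : 77.0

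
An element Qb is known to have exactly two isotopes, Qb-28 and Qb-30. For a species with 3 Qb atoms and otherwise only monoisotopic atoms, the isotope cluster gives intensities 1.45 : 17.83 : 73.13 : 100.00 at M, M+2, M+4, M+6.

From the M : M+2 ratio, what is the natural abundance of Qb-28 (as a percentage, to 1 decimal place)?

Write p for the Qb-28 fraction. I(M+2)/I(M) = [C(3,1)·p^2·(1−p)] / p^3 = 3·(1−p)/p = 17.83/1.45 = 12.2966
(1−p)/p = 12.2966/3 = 4.0989  ⇒  p = 1/(1 + 4.0989) = 0.1961
Qb-28: 19.6%, Qb-30: 80.4%.

19.6%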